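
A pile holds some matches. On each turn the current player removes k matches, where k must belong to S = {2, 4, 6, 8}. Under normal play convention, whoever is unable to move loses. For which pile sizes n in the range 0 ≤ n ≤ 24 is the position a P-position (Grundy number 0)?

0, 1, 10, 11, 20, 21

n :  0  1  2  3  4  5  6  7  8  9 10 11 12 13 14 15 16 17 18 19 20 21 22 23 24
G :  0  0  1  1  2  2  3  3  4  4  0  0  1  1  2  2  3  3  4  4  0  0  1  1  2
P-positions are exactly the n with G(n) = 0.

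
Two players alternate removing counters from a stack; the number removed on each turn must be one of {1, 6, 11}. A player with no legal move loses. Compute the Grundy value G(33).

G(0) = 0
G(1) = mex{0} = 1
G(2) = mex{1} = 0
G(3) = mex{0} = 1
G(4) = mex{1} = 0
G(5) = mex{0} = 1
G(6) = mex{1,0} = 2
G(7) = mex{2,1} = 0
G(8) = mex{0,0} = 1
G(9) = mex{1,1} = 0
G(10) = mex{0,0} = 1
G(11) = mex{1,1,0} = 2
G(12) = mex{2,2,1} = 0
G(13) = mex{0,0,0} = 1
G(14) = mex{1,1,1} = 0
G(15) = mex{0,0,0} = 1
G(16) = mex{1,1,1} = 0
G(17) = mex{0,2,2} = 1
G(18) = mex{1,0,0} = 2
G(19) = mex{2,1,1} = 0
G(20) = mex{0,0,0} = 1
G(21) = mex{1,1,1} = 0
G(22) = mex{0,0,2} = 1
G(23) = mex{1,1,0} = 2
G(24) = mex{2,2,1} = 0
G(25) = mex{0,0,0} = 1
G(26) = mex{1,1,1} = 0
G(27) = mex{0,0,0} = 1
G(28) = mex{1,1,1} = 0
G(29) = mex{0,2,2} = 1
G(30) = mex{1,0,0} = 2
G(31) = mex{2,1,1} = 0
G(32) = mex{0,0,0} = 1
G(33) = mex{1,1,1} = 0

0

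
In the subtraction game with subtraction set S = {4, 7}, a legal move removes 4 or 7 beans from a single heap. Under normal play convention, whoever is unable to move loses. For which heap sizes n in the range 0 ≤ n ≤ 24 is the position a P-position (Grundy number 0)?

0, 1, 2, 3, 11, 12, 13, 14, 22, 23, 24

n :  0  1  2  3  4  5  6  7  8  9 10 11 12 13 14 15 16 17 18 19 20 21 22 23 24
G :  0  0  0  0  1  1  1  1  2  2  2  0  0  0  0  1  1  1  1  2  2  2  0  0  0
P-positions are exactly the n with G(n) = 0.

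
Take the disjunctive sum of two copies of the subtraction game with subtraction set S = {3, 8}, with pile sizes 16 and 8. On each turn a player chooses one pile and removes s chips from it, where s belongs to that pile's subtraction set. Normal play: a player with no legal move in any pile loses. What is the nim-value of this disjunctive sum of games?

3

All piles use S = {3, 8}:
G(0) = 0
G(1) = mex{} = 0
G(2) = mex{} = 0
G(3) = mex{0} = 1
G(4) = mex{0} = 1
G(5) = mex{0} = 1
G(6) = mex{1} = 0
G(7) = mex{1} = 0
G(8) = mex{1,0} = 2
G(9) = mex{0,0} = 1
G(10) = mex{0,0} = 1
G(11) = mex{2,1} = 0
G(12) = mex{1,1} = 0
G(13) = mex{1,1} = 0
G(14) = mex{0,0} = 1
G(15) = mex{0,0} = 1
G(16) = mex{0,2} = 1
Pile A: G(16) = 1.
Pile B: G(8) = 2.
Combined Grundy value = 1 ⊕ 2 = 3.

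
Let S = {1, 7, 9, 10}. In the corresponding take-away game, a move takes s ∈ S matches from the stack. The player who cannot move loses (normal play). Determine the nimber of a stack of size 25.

0

n :  0  1  2  3  4  5  6  7  8  9 10 11 12 13 14 15 16 17 18 19 20 21 22 23 24 25
G :  0  1  0  1  0  1  0  1  0  1  2  3  2  3  2  3  2  3  2  0  1  0  1  0  1  0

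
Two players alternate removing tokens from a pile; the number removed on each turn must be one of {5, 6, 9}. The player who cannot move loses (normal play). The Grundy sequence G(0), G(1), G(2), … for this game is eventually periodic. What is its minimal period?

G(0) = 0
G(1) = mex{} = 0
G(2) = mex{} = 0
G(3) = mex{} = 0
G(4) = mex{} = 0
G(5) = mex{0} = 1
G(6) = mex{0,0} = 1
G(7) = mex{0,0} = 1
G(8) = mex{0,0} = 1
G(9) = mex{0,0,0} = 1
G(10) = mex{1,0,0} = 2
G(11) = mex{1,1,0} = 2
G(12) = mex{1,1,0} = 2
G(13) = mex{1,1,0} = 2
G(14) = mex{1,1,1} = 0
G(15) = mex{2,1,1} = 0
G(16) = mex{2,2,1} = 0
G(17) = mex{2,2,1} = 0
G(18) = mex{2,2,1} = 0
G(19) = mex{0,2,2} = 1
G(20) = mex{0,0,2} = 1
G(21) = mex{0,0,2} = 1
G(22) = mex{0,0,2} = 1
G(23) = mex{0,0,0} = 1
G(24) = mex{1,0,0} = 2
G(25) = mex{1,1,0} = 2
G(26) = mex{1,1,0} = 2
G(27) = mex{1,1,0} = 2
G(28) = mex{1,1,1} = 0
G(29) = mex{2,1,1} = 0
G(n+14) = G(n) holds for n = 0,…,8 (a full window of length max(S) = 9), so the sequence is purely periodic with period 14.

14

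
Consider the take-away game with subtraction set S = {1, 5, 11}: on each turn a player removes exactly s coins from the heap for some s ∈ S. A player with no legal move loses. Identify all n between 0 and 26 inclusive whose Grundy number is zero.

0, 2, 4, 6, 8, 10, 12, 14, 16, 18, 20, 22, 24, 26

n :  0  1  2  3  4  5  6  7  8  9 10 11 12 13 14 15 16 17 18 19 20 21 22 23 24 25 26
G :  0  1  0  1  0  1  0  1  0  1  0  1  0  1  0  1  0  1  0  1  0  1  0  1  0  1  0
P-positions are exactly the n with G(n) = 0.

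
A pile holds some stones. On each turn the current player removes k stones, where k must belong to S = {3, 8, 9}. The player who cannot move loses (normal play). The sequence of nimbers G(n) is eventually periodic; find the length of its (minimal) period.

17

G(0) = 0
G(1) = mex{} = 0
G(2) = mex{} = 0
G(3) = mex{0} = 1
G(4) = mex{0} = 1
G(5) = mex{0} = 1
G(6) = mex{1} = 0
G(7) = mex{1} = 0
G(8) = mex{1,0} = 2
G(9) = mex{0,0,0} = 1
G(10) = mex{0,0,0} = 1
G(11) = mex{2,1,0} = 3
G(12) = mex{1,1,1} = 0
G(13) = mex{1,1,1} = 0
G(14) = mex{3,0,1} = 2
G(15) = mex{0,0,0} = 1
G(16) = mex{0,2,0} = 1
G(17) = mex{2,1,2} = 0
G(18) = mex{1,1,1} = 0
G(19) = mex{1,3,1} = 0
G(20) = mex{0,0,3} = 1
G(21) = mex{0,0,0} = 1
G(22) = mex{0,2,0} = 1
G(23) = mex{1,1,2} = 0
G(24) = mex{1,1,1} = 0
G(25) = mex{1,0,1} = 2
G(26) = mex{0,0,0} = 1
G(27) = mex{0,0,0} = 1
G(28) = mex{2,1,0} = 3
G(29) = mex{1,1,1} = 0
G(30) = mex{1,1,1} = 0
G(31) = mex{3,0,1} = 2
G(32) = mex{0,0,0} = 1
G(33) = mex{0,2,0} = 1
G(34) = mex{2,1,2} = 0
G(35) = mex{1,1,1} = 0
G(n+17) = G(n) holds for n = 0,…,8 (a full window of length max(S) = 9), so the sequence is purely periodic with period 17.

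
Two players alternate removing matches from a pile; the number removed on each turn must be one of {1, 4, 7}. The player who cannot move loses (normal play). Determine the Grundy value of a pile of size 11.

G(0) = 0
G(1) = mex{0} = 1
G(2) = mex{1} = 0
G(3) = mex{0} = 1
G(4) = mex{1,0} = 2
G(5) = mex{2,1} = 0
G(6) = mex{0,0} = 1
G(7) = mex{1,1,0} = 2
G(8) = mex{2,2,1} = 0
G(9) = mex{0,0,0} = 1
G(10) = mex{1,1,1} = 0
G(11) = mex{0,2,2} = 1

1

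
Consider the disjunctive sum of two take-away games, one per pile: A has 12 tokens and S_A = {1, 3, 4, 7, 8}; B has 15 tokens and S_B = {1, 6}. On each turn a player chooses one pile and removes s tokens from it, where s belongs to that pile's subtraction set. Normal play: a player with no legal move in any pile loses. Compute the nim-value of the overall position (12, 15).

0

Pile A, S = {1, 3, 4, 7, 8}:
G(0) = 0
G(1) = mex{0} = 1
G(2) = mex{1} = 0
G(3) = mex{0,0} = 1
G(4) = mex{1,1,0} = 2
G(5) = mex{2,0,1} = 3
G(6) = mex{3,1,0} = 2
G(7) = mex{2,2,1,0} = 3
G(8) = mex{3,3,2,1,0} = 4
G(9) = mex{4,2,3,0,1} = 5
G(10) = mex{5,3,2,1,0} = 4
G(11) = mex{4,4,3,2,1} = 0
G(12) = mex{0,5,4,3,2} = 1
G_A(12) = 1.
Pile B, S = {1, 6}:
n :  0  1  2  3  4  5  6  7  8  9 10 11 12 13 14 15
G :  0  1  0  1  0  1  2  0  1  0  1  0  1  2  0  1
G_B(15) = 1.
Combined Grundy value = 1 ⊕ 1 = 0.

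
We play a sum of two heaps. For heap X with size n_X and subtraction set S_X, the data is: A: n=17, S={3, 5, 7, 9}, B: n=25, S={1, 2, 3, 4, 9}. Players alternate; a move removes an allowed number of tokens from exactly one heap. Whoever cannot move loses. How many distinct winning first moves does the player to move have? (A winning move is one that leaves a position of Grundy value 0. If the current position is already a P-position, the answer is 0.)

4

Heap A, S = {3, 5, 7, 9}:
G(0) = 0
G(1) = mex{} = 0
G(2) = mex{} = 0
G(3) = mex{0} = 1
G(4) = mex{0} = 1
G(5) = mex{0,0} = 1
G(6) = mex{1,0} = 2
G(7) = mex{1,0,0} = 2
G(8) = mex{1,1,0} = 2
G(9) = mex{2,1,0,0} = 3
G(10) = mex{2,1,1,0} = 3
G(11) = mex{2,2,1,0} = 3
G(12) = mex{3,2,1,1} = 0
G(13) = mex{3,2,2,1} = 0
G(14) = mex{3,3,2,1} = 0
G(15) = mex{0,3,2,2} = 1
G(16) = mex{0,3,3,2} = 1
G(17) = mex{0,0,3,2} = 1
G_A(17) = 1.
Heap B, S = {1, 2, 3, 4, 9}:
G(0) = 0
G(1) = mex{0} = 1
G(2) = mex{1,0} = 2
G(3) = mex{2,1,0} = 3
G(4) = mex{3,2,1,0} = 4
G(5) = mex{4,3,2,1} = 0
G(6) = mex{0,4,3,2} = 1
G(7) = mex{1,0,4,3} = 2
G(8) = mex{2,1,0,4} = 3
G(9) = mex{3,2,1,0,0} = 4
G(10) = mex{4,3,2,1,1} = 0
G(11) = mex{0,4,3,2,2} = 1
G(12) = mex{1,0,4,3,3} = 2
G(13) = mex{2,1,0,4,4} = 3
G(14) = mex{3,2,1,0,0} = 4
G(15) = mex{4,3,2,1,1} = 0
G(16) = mex{0,4,3,2,2} = 1
G(17) = mex{1,0,4,3,3} = 2
G(18) = mex{2,1,0,4,4} = 3
G(19) = mex{3,2,1,0,0} = 4
G(20) = mex{4,3,2,1,1} = 0
G(21) = mex{0,4,3,2,2} = 1
G(22) = mex{1,0,4,3,3} = 2
G(23) = mex{2,1,0,4,4} = 3
G(24) = mex{3,2,1,0,0} = 4
G(25) = mex{4,3,2,1,1} = 0
G_B(25) = 0.
Combined Grundy value = 1 ⊕ 0 = 1.
A winning move leaves total XOR = 0, i.e. changes one component's Grundy value g to g ⊕ X where X is the current total.
Heap A: need g' = 1⊕1 = 0. Options: 17−3→G=0, 17−5→G=0, 17−7→G=3, 17−9→G=2. Hits: 2.
Heap B: need g' = 0⊕1 = 1. Options: 25−1→G=4, 25−2→G=3, 25−3→G=2, 25−4→G=1, 25−9→G=1. Hits: 2.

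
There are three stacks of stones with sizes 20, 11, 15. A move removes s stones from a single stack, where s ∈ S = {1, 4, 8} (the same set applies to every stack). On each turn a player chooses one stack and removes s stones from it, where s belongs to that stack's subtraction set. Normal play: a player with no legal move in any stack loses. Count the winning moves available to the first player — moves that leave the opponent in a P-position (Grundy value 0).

1

All stacks use S = {1, 4, 8}:
n :  0  1  2  3  4  5  6  7  8  9 10 11 12 13 14 15 16 17 18 19 20
G :  0  1  0  1  2  0  1  0  1  2  3  2  0  1  0  1  2  0  1  0  1
Stack A: G(20) = 1.
Stack B: G(11) = 2.
Stack C: G(15) = 1.
Combined Grundy value = 1 ⊕ 2 ⊕ 1 = 2.
A winning move leaves total XOR = 0, i.e. changes one component's Grundy value g to g ⊕ X where X is the current total.
Stack A: need g' = 1⊕2 = 3. Options: 20−1→G=0, 20−4→G=2, 20−8→G=0. Hits: 0.
Stack B: need g' = 2⊕2 = 0. Options: 11−1→G=3, 11−4→G=0, 11−8→G=1. Hits: 1.
Stack C: need g' = 1⊕2 = 3. Options: 15−1→G=0, 15−4→G=2, 15−8→G=0. Hits: 0.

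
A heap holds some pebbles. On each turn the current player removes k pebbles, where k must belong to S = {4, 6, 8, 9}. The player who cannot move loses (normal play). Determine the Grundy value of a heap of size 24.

n :  0  1  2  3  4  5  6  7  8  9 10 11 12 13 14 15 16 17 18 19 20 21 22 23 24
G :  0  0  0  0  1  1  1  1  2  2  2  2  3  0  0  0  0  1  1  1  1  2  2  2  2

2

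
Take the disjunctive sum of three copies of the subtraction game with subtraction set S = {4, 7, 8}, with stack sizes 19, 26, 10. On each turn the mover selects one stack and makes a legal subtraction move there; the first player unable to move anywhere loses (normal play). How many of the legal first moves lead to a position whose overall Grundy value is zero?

2

All stacks use S = {4, 7, 8}:
n :  0  1  2  3  4  5  6  7  8  9 10 11 12 13 14 15 16 17 18 19 20 21 22 23 24 25 26
G :  0  0  0  0  1  1  1  1  2  2  2  2  0  0  0  0  1  1  1  1  2  2  2  2  0  0  0
Stack A: G(19) = 1.
Stack B: G(26) = 0.
Stack C: G(10) = 2.
Combined Grundy value = 1 ⊕ 0 ⊕ 2 = 3.
A winning move leaves total XOR = 0, i.e. changes one component's Grundy value g to g ⊕ X where X is the current total.
Stack A: need g' = 1⊕3 = 2. Options: 19−4→G=0, 19−7→G=0, 19−8→G=2. Hits: 1.
Stack B: need g' = 0⊕3 = 3. Options: 26−4→G=2, 26−7→G=1, 26−8→G=1. Hits: 0.
Stack C: need g' = 2⊕3 = 1. Options: 10−4→G=1, 10−7→G=0, 10−8→G=0. Hits: 1.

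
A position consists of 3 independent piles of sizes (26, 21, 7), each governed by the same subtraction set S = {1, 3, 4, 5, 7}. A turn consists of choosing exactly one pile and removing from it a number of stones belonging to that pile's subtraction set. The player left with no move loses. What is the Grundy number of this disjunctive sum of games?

All piles use S = {1, 3, 4, 5, 7}:
G(0) = 0
G(1) = mex{0} = 1
G(2) = mex{1} = 0
G(3) = mex{0,0} = 1
G(4) = mex{1,1,0} = 2
G(5) = mex{2,0,1,0} = 3
G(6) = mex{3,1,0,1} = 2
G(7) = mex{2,2,1,0,0} = 3
G(8) = mex{3,3,2,1,1} = 0
G(9) = mex{0,2,3,2,0} = 1
G(10) = mex{1,3,2,3,1} = 0
G(11) = mex{0,0,3,2,2} = 1
G(12) = mex{1,1,0,3,3} = 2
G(13) = mex{2,0,1,0,2} = 3
G(14) = mex{3,1,0,1,3} = 2
G(15) = mex{2,2,1,0,0} = 3
G(16) = mex{3,3,2,1,1} = 0
G(17) = mex{0,2,3,2,0} = 1
G(18) = mex{1,3,2,3,1} = 0
G(19) = mex{0,0,3,2,2} = 1
G(20) = mex{1,1,0,3,3} = 2
G(21) = mex{2,0,1,0,2} = 3
G(22) = mex{3,1,0,1,3} = 2
G(23) = mex{2,2,1,0,0} = 3
G(24) = mex{3,3,2,1,1} = 0
G(25) = mex{0,2,3,2,0} = 1
G(26) = mex{1,3,2,3,1} = 0
Pile A: G(26) = 0.
Pile B: G(21) = 3.
Pile C: G(7) = 3.
Combined Grundy value = 0 ⊕ 3 ⊕ 3 = 0.

0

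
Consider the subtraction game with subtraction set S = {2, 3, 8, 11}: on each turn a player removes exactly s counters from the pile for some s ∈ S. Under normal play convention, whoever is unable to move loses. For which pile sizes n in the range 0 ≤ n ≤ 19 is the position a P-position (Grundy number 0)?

n :  0  1  2  3  4  5  6  7  8  9 10 11 12 13 14 15 16 17 18 19
G :  0  0  1  1  2  0  0  1  1  2  0  3  1  2  2  0  3  1  2  0
P-positions are exactly the n with G(n) = 0.

0, 1, 5, 6, 10, 15, 19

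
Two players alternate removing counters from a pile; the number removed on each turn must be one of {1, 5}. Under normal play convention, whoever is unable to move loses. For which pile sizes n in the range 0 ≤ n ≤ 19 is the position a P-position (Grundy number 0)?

n :  0  1  2  3  4  5  6  7  8  9 10 11 12 13 14 15 16 17 18 19
G :  0  1  0  1  0  1  0  1  0  1  0  1  0  1  0  1  0  1  0  1
P-positions are exactly the n with G(n) = 0.

0, 2, 4, 6, 8, 10, 12, 14, 16, 18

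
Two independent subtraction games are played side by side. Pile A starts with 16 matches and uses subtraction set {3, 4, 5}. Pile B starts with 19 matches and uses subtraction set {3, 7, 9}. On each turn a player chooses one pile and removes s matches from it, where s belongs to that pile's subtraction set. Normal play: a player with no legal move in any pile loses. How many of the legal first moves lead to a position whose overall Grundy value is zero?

Pile A, S = {3, 4, 5}:
n :  0  1  2  3  4  5  6  7  8  9 10 11 12 13 14 15 16
G :  0  0  0  1  1  1  2  2  0  0  0  1  1  1  2  2  0
G_A(16) = 0.
Pile B, S = {3, 7, 9}:
n :  0  1  2  3  4  5  6  7  8  9 10 11 12 13 14 15 16 17 18 19
G :  0  0  0  1  1  1  0  2  2  1  3  3  0  2  0  1  0  1  0  1
G_B(19) = 1.
Combined Grundy value = 0 ⊕ 1 = 1.
A winning move leaves total XOR = 0, i.e. changes one component's Grundy value g to g ⊕ X where X is the current total.
Pile A: need g' = 0⊕1 = 1. Options: 16−3→G=1, 16−4→G=1, 16−5→G=1. Hits: 3.
Pile B: need g' = 1⊕1 = 0. Options: 19−3→G=0, 19−7→G=0, 19−9→G=3. Hits: 2.

5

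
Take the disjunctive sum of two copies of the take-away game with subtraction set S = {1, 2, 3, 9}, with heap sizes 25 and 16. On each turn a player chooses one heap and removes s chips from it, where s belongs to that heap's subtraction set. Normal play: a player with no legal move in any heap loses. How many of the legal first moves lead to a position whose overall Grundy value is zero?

3

All heaps use S = {1, 2, 3, 9}:
n :  0  1  2  3  4  5  6  7  8  9 10 11 12 13 14 15 16 17 18 19 20 21 22 23 24 25
G :  0  1  2  3  0  1  2  3  0  1  2  3  0  1  2  3  0  1  2  3  0  1  2  3  0  1
Heap A: G(25) = 1.
Heap B: G(16) = 0.
Combined Grundy value = 1 ⊕ 0 = 1.
A winning move leaves total XOR = 0, i.e. changes one component's Grundy value g to g ⊕ X where X is the current total.
Heap A: need g' = 1⊕1 = 0. Options: 25−1→G=0, 25−2→G=3, 25−3→G=2, 25−9→G=0. Hits: 2.
Heap B: need g' = 0⊕1 = 1. Options: 16−1→G=3, 16−2→G=2, 16−3→G=1, 16−9→G=3. Hits: 1.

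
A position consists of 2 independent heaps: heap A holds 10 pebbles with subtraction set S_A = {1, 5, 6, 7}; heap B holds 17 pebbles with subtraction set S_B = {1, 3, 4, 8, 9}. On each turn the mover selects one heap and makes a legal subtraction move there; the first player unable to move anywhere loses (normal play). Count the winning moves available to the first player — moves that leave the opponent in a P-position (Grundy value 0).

2

Heap A, S = {1, 5, 6, 7}:
n :  0  1  2  3  4  5  6  7  8  9 10
G :  0  1  0  1  0  1  2  3  2  3  2
G_A(10) = 2.
Heap B, S = {1, 3, 4, 8, 9}:
n :  0  1  2  3  4  5  6  7  8  9 10 11 12 13 14 15 16 17
G :  0  1  0  1  2  3  2  0  1  4  3  2  0  1  0  1  2  3
G_B(17) = 3.
Combined Grundy value = 2 ⊕ 3 = 1.
A winning move leaves total XOR = 0, i.e. changes one component's Grundy value g to g ⊕ X where X is the current total.
Heap A: need g' = 2⊕1 = 3. Options: 10−1→G=3, 10−5→G=1, 10−6→G=0, 10−7→G=1. Hits: 1.
Heap B: need g' = 3⊕1 = 2. Options: 17−1→G=2, 17−3→G=0, 17−4→G=1, 17−8→G=4, 17−9→G=1. Hits: 1.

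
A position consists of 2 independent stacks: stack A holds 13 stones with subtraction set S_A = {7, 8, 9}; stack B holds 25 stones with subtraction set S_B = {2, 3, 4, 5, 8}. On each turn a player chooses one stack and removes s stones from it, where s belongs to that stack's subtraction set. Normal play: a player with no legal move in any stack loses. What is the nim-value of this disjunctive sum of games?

Stack A, S = {7, 8, 9}:
G(0) = 0
G(1) = mex{} = 0
G(2) = mex{} = 0
G(3) = mex{} = 0
G(4) = mex{} = 0
G(5) = mex{} = 0
G(6) = mex{} = 0
G(7) = mex{0} = 1
G(8) = mex{0,0} = 1
G(9) = mex{0,0,0} = 1
G(10) = mex{0,0,0} = 1
G(11) = mex{0,0,0} = 1
G(12) = mex{0,0,0} = 1
G(13) = mex{0,0,0} = 1
G_A(13) = 1.
Stack B, S = {2, 3, 4, 5, 8}:
n :  0  1  2  3  4  5  6  7  8  9 10 11 12 13 14 15 16 17 18 19 20 21 22 23 24 25
G :  0  0  1  1  2  2  3  0  4  1  5  2  3  0  0  1  1  2  2  3  0  4  1  5  2  3
G_B(25) = 3.
Combined Grundy value = 1 ⊕ 3 = 2.

2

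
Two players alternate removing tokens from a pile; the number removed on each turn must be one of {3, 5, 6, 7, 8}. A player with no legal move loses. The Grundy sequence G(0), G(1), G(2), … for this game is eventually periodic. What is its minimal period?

n :  0  1  2  3  4  5  6  7  8  9 10 11 12 13 14 15 16 17 18 19 20 21 22 23
G :  0  0  0  1  1  1  2  2  2  3  3  0  0  0  1  1  1  2  2  2  3  3  0  0
G(n+11) = G(n) holds for n = 0,…,7 (a full window of length max(S) = 8), so the sequence is purely periodic with period 11.

11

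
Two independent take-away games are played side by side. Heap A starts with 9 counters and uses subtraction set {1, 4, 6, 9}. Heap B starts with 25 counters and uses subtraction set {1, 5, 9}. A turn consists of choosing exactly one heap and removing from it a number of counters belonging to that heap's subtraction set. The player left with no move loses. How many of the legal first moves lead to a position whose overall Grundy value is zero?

Heap A, S = {1, 4, 6, 9}:
n : 0 1 2 3 4 5 6 7 8 9
G : 0 1 0 1 2 0 1 0 1 2
G_A(9) = 2.
Heap B, S = {1, 5, 9}:
n :  0  1  2  3  4  5  6  7  8  9 10 11 12 13 14 15 16 17 18 19 20 21 22 23 24 25
G :  0  1  0  1  0  1  0  1  0  1  0  1  0  1  0  1  0  1  0  1  0  1  0  1  0  1
G_B(25) = 1.
Combined Grundy value = 2 ⊕ 1 = 3.
A winning move leaves total XOR = 0, i.e. changes one component's Grundy value g to g ⊕ X where X is the current total.
Heap A: need g' = 2⊕3 = 1. Options: 9−1→G=1, 9−4→G=0, 9−6→G=1, 9−9→G=0. Hits: 2.
Heap B: need g' = 1⊕3 = 2. Options: 25−1→G=0, 25−5→G=0, 25−9→G=0. Hits: 0.

2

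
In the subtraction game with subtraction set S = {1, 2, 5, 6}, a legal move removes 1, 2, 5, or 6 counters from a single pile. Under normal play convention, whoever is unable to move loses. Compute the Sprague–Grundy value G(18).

1

n :  0  1  2  3  4  5  6  7  8  9 10 11 12 13 14 15 16 17 18
G :  0  1  2  0  1  2  3  0  1  2  0  1  2  3  0  1  2  0  1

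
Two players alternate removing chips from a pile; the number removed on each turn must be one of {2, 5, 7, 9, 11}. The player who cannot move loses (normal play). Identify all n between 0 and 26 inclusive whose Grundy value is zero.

G(0) = 0
G(1) = mex{} = 0
G(2) = mex{0} = 1
G(3) = mex{0} = 1
G(4) = mex{1} = 0
G(5) = mex{1,0} = 2
G(6) = mex{0,0} = 1
G(7) = mex{2,1,0} = 3
G(8) = mex{1,1,0} = 2
G(9) = mex{3,0,1,0} = 2
G(10) = mex{2,2,1,0} = 3
G(11) = mex{2,1,0,1,0} = 3
G(12) = mex{3,3,2,1,0} = 4
G(13) = mex{3,2,1,0,1} = 4
G(14) = mex{4,2,3,2,1} = 0
G(15) = mex{4,3,2,1,0} = 5
G(16) = mex{0,3,2,3,2} = 1
G(17) = mex{5,4,3,2,1} = 0
G(18) = mex{1,4,3,2,3} = 0
G(19) = mex{0,0,4,3,2} = 1
G(20) = mex{0,5,4,3,2} = 1
G(21) = mex{1,1,0,4,3} = 2
G(22) = mex{1,0,5,4,3} = 2
G(23) = mex{2,0,1,0,4} = 3
G(24) = mex{2,1,0,5,4} = 3
G(25) = mex{3,1,0,1,0} = 2
G(26) = mex{3,2,1,0,5} = 4
P-positions are exactly the n with G(n) = 0.

0, 1, 4, 14, 17, 18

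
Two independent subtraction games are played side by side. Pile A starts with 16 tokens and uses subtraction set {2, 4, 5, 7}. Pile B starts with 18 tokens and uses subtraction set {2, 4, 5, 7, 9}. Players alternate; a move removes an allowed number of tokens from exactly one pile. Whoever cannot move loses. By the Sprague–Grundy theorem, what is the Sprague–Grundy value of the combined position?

Pile A, S = {2, 4, 5, 7}:
n :  0  1  2  3  4  5  6  7  8  9 10 11 12 13 14 15 16
G :  0  0  1  1  2  2  3  3  4  0  0  1  1  2  2  3  3
G_A(16) = 3.
Pile B, S = {2, 4, 5, 7, 9}:
n :  0  1  2  3  4  5  6  7  8  9 10 11 12 13 14 15 16 17 18
G :  0  0  1  1  2  2  3  3  4  4  5  0  0  1  1  2  2  3  3
G_B(18) = 3.
Combined Grundy value = 3 ⊕ 3 = 0.

0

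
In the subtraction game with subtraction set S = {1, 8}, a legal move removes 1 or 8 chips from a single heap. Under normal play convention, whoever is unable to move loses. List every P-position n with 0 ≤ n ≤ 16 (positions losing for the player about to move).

G(0) = 0
G(1) = mex{0} = 1
G(2) = mex{1} = 0
G(3) = mex{0} = 1
G(4) = mex{1} = 0
G(5) = mex{0} = 1
G(6) = mex{1} = 0
G(7) = mex{0} = 1
G(8) = mex{1,0} = 2
G(9) = mex{2,1} = 0
G(10) = mex{0,0} = 1
G(11) = mex{1,1} = 0
G(12) = mex{0,0} = 1
G(13) = mex{1,1} = 0
G(14) = mex{0,0} = 1
G(15) = mex{1,1} = 0
G(16) = mex{0,2} = 1
P-positions are exactly the n with G(n) = 0.

0, 2, 4, 6, 9, 11, 13, 15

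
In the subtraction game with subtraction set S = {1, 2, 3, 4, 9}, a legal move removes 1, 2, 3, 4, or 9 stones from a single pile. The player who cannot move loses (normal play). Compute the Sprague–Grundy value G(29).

G(0) = 0
G(1) = mex{0} = 1
G(2) = mex{1,0} = 2
G(3) = mex{2,1,0} = 3
G(4) = mex{3,2,1,0} = 4
G(5) = mex{4,3,2,1} = 0
G(6) = mex{0,4,3,2} = 1
G(7) = mex{1,0,4,3} = 2
G(8) = mex{2,1,0,4} = 3
G(9) = mex{3,2,1,0,0} = 4
G(10) = mex{4,3,2,1,1} = 0
G(11) = mex{0,4,3,2,2} = 1
G(12) = mex{1,0,4,3,3} = 2
G(13) = mex{2,1,0,4,4} = 3
G(14) = mex{3,2,1,0,0} = 4
G(15) = mex{4,3,2,1,1} = 0
G(16) = mex{0,4,3,2,2} = 1
G(17) = mex{1,0,4,3,3} = 2
G(18) = mex{2,1,0,4,4} = 3
G(19) = mex{3,2,1,0,0} = 4
G(20) = mex{4,3,2,1,1} = 0
G(21) = mex{0,4,3,2,2} = 1
G(22) = mex{1,0,4,3,3} = 2
G(23) = mex{2,1,0,4,4} = 3
G(24) = mex{3,2,1,0,0} = 4
G(25) = mex{4,3,2,1,1} = 0
G(26) = mex{0,4,3,2,2} = 1
G(27) = mex{1,0,4,3,3} = 2
G(28) = mex{2,1,0,4,4} = 3
G(29) = mex{3,2,1,0,0} = 4

4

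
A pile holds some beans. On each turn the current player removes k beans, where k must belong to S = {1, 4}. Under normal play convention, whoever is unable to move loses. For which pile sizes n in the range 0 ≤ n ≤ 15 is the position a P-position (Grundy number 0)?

n :  0  1  2  3  4  5  6  7  8  9 10 11 12 13 14 15
G :  0  1  0  1  2  0  1  0  1  2  0  1  0  1  2  0
P-positions are exactly the n with G(n) = 0.

0, 2, 5, 7, 10, 12, 15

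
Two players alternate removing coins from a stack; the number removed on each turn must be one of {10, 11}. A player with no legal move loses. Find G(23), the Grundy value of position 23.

n :  0  1  2  3  4  5  6  7  8  9 10 11 12 13 14 15 16 17 18 19 20 21 22 23
G :  0  0  0  0  0  0  0  0  0  0  1  1  1  1  1  1  1  1  1  1  2  0  0  0

0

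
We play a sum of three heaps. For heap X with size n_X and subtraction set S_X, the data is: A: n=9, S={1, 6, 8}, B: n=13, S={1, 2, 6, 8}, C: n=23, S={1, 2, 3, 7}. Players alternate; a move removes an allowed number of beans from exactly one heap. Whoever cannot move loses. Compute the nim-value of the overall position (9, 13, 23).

0

Heap A, S = {1, 6, 8}:
n : 0 1 2 3 4 5 6 7 8 9
G : 0 1 0 1 0 1 2 0 1 0
G_A(9) = 0.
Heap B, S = {1, 2, 6, 8}:
G(0) = 0
G(1) = mex{0} = 1
G(2) = mex{1,0} = 2
G(3) = mex{2,1} = 0
G(4) = mex{0,2} = 1
G(5) = mex{1,0} = 2
G(6) = mex{2,1,0} = 3
G(7) = mex{3,2,1} = 0
G(8) = mex{0,3,2,0} = 1
G(9) = mex{1,0,0,1} = 2
G(10) = mex{2,1,1,2} = 0
G(11) = mex{0,2,2,0} = 1
G(12) = mex{1,0,3,1} = 2
G(13) = mex{2,1,0,2} = 3
G_B(13) = 3.
Heap C, S = {1, 2, 3, 7}:
G(0) = 0
G(1) = mex{0} = 1
G(2) = mex{1,0} = 2
G(3) = mex{2,1,0} = 3
G(4) = mex{3,2,1} = 0
G(5) = mex{0,3,2} = 1
G(6) = mex{1,0,3} = 2
G(7) = mex{2,1,0,0} = 3
G(8) = mex{3,2,1,1} = 0
G(9) = mex{0,3,2,2} = 1
G(10) = mex{1,0,3,3} = 2
G(11) = mex{2,1,0,0} = 3
G(12) = mex{3,2,1,1} = 0
G(13) = mex{0,3,2,2} = 1
G(14) = mex{1,0,3,3} = 2
G(15) = mex{2,1,0,0} = 3
G(16) = mex{3,2,1,1} = 0
G(17) = mex{0,3,2,2} = 1
G(18) = mex{1,0,3,3} = 2
G(19) = mex{2,1,0,0} = 3
G(20) = mex{3,2,1,1} = 0
G(21) = mex{0,3,2,2} = 1
G(22) = mex{1,0,3,3} = 2
G(23) = mex{2,1,0,0} = 3
G_C(23) = 3.
Combined Grundy value = 0 ⊕ 3 ⊕ 3 = 0.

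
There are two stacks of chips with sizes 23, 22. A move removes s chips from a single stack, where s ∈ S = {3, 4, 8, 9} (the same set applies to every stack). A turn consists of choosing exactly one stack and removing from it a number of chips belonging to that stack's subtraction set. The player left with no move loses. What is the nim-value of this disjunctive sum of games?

All stacks use S = {3, 4, 8, 9}:
G(0) = 0
G(1) = mex{} = 0
G(2) = mex{} = 0
G(3) = mex{0} = 1
G(4) = mex{0,0} = 1
G(5) = mex{0,0} = 1
G(6) = mex{1,0} = 2
G(7) = mex{1,1} = 0
G(8) = mex{1,1,0} = 2
G(9) = mex{2,1,0,0} = 3
G(10) = mex{0,2,0,0} = 1
G(11) = mex{2,0,1,0} = 3
G(12) = mex{3,2,1,1} = 0
G(13) = mex{1,3,1,1} = 0
G(14) = mex{3,1,2,1} = 0
G(15) = mex{0,3,0,2} = 1
G(16) = mex{0,0,2,0} = 1
G(17) = mex{0,0,3,2} = 1
G(18) = mex{1,0,1,3} = 2
G(19) = mex{1,1,3,1} = 0
G(20) = mex{1,1,0,3} = 2
G(21) = mex{2,1,0,0} = 3
G(22) = mex{0,2,0,0} = 1
G(23) = mex{2,0,1,0} = 3
Stack A: G(23) = 3.
Stack B: G(22) = 1.
Combined Grundy value = 3 ⊕ 1 = 2.

2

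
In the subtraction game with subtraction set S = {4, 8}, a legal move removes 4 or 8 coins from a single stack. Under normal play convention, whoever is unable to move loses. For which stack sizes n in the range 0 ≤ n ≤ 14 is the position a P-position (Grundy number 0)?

n :  0  1  2  3  4  5  6  7  8  9 10 11 12 13 14
G :  0  0  0  0  1  1  1  1  2  2  2  2  0  0  0
P-positions are exactly the n with G(n) = 0.

0, 1, 2, 3, 12, 13, 14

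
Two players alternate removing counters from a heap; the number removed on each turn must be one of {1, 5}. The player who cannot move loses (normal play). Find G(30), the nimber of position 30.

n :  0  1  2  3  4  5  6  7  8  9 10 11 12 13 14 15 16 17 18 19 20 21 22 23 24 25 26 27 28 29 30
G :  0  1  0  1  0  1  0  1  0  1  0  1  0  1  0  1  0  1  0  1  0  1  0  1  0  1  0  1  0  1  0

0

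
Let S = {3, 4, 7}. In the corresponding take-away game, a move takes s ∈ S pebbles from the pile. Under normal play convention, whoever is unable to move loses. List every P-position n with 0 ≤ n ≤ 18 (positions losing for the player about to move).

0, 1, 2, 10, 11, 12

G(0) = 0
G(1) = mex{} = 0
G(2) = mex{} = 0
G(3) = mex{0} = 1
G(4) = mex{0,0} = 1
G(5) = mex{0,0} = 1
G(6) = mex{1,0} = 2
G(7) = mex{1,1,0} = 2
G(8) = mex{1,1,0} = 2
G(9) = mex{2,1,0} = 3
G(10) = mex{2,2,1} = 0
G(11) = mex{2,2,1} = 0
G(12) = mex{3,2,1} = 0
G(13) = mex{0,3,2} = 1
G(14) = mex{0,0,2} = 1
G(15) = mex{0,0,2} = 1
G(16) = mex{1,0,3} = 2
G(17) = mex{1,1,0} = 2
G(18) = mex{1,1,0} = 2
P-positions are exactly the n with G(n) = 0.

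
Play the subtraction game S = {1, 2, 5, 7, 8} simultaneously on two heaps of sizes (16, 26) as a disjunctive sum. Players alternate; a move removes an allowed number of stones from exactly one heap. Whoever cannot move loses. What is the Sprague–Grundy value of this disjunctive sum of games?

All heaps use S = {1, 2, 5, 7, 8}:
n :  0  1  2  3  4  5  6  7  8  9 10 11 12 13 14 15 16 17 18 19 20 21 22 23 24 25 26
G :  0  1  2  0  1  2  0  1  2  0  1  2  0  1  2  0  1  2  0  1  2  0  1  2  0  1  2
Heap A: G(16) = 1.
Heap B: G(26) = 2.
Combined Grundy value = 1 ⊕ 2 = 3.

3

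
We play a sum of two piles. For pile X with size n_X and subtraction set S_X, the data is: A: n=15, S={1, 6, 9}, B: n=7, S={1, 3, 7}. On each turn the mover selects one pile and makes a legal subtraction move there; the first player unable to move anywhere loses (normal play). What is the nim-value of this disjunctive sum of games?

Pile A, S = {1, 6, 9}:
n :  0  1  2  3  4  5  6  7  8  9 10 11 12 13 14 15
G :  0  1  0  1  0  1  2  0  1  2  3  2  0  1  0  1
G_A(15) = 1.
Pile B, S = {1, 3, 7}:
G(0) = 0
G(1) = mex{0} = 1
G(2) = mex{1} = 0
G(3) = mex{0,0} = 1
G(4) = mex{1,1} = 0
G(5) = mex{0,0} = 1
G(6) = mex{1,1} = 0
G(7) = mex{0,0,0} = 1
G_B(7) = 1.
Combined Grundy value = 1 ⊕ 1 = 0.

0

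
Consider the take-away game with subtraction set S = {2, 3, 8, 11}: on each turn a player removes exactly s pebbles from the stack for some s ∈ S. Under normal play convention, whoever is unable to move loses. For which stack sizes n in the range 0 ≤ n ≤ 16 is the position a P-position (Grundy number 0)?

0, 1, 5, 6, 10, 15

G(0) = 0
G(1) = mex{} = 0
G(2) = mex{0} = 1
G(3) = mex{0,0} = 1
G(4) = mex{1,0} = 2
G(5) = mex{1,1} = 0
G(6) = mex{2,1} = 0
G(7) = mex{0,2} = 1
G(8) = mex{0,0,0} = 1
G(9) = mex{1,0,0} = 2
G(10) = mex{1,1,1} = 0
G(11) = mex{2,1,1,0} = 3
G(12) = mex{0,2,2,0} = 1
G(13) = mex{3,0,0,1} = 2
G(14) = mex{1,3,0,1} = 2
G(15) = mex{2,1,1,2} = 0
G(16) = mex{2,2,1,0} = 3
P-positions are exactly the n with G(n) = 0.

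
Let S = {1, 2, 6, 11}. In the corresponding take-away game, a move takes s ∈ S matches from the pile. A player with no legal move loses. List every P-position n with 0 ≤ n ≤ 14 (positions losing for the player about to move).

n :  0  1  2  3  4  5  6  7  8  9 10 11 12 13 14
G :  0  1  2  0  1  2  3  0  1  2  0  1  2  3  4
P-positions are exactly the n with G(n) = 0.

0, 3, 7, 10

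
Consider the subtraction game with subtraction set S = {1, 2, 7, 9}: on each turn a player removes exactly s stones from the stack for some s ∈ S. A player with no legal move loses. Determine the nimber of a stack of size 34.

n :  0  1  2  3  4  5  6  7  8  9 10 11 12 13 14 15 16 17 18 19 20 21 22 23 24 25 26 27 28 29 30 31 32 33 34
G :  0  1  2  0  1  2  0  1  2  3  4  0  1  2  0  1  2  0  1  2  3  4  0  1  2  0  1  2  0  1  2  3  4  0  1

1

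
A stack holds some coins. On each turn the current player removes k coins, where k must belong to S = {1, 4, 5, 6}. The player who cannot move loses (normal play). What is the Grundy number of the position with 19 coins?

1

G(0) = 0
G(1) = mex{0} = 1
G(2) = mex{1} = 0
G(3) = mex{0} = 1
G(4) = mex{1,0} = 2
G(5) = mex{2,1,0} = 3
G(6) = mex{3,0,1,0} = 2
G(7) = mex{2,1,0,1} = 3
G(8) = mex{3,2,1,0} = 4
G(9) = mex{4,3,2,1} = 0
G(10) = mex{0,2,3,2} = 1
G(11) = mex{1,3,2,3} = 0
G(12) = mex{0,4,3,2} = 1
G(13) = mex{1,0,4,3} = 2
G(14) = mex{2,1,0,4} = 3
G(15) = mex{3,0,1,0} = 2
G(16) = mex{2,1,0,1} = 3
G(17) = mex{3,2,1,0} = 4
G(18) = mex{4,3,2,1} = 0
G(19) = mex{0,2,3,2} = 1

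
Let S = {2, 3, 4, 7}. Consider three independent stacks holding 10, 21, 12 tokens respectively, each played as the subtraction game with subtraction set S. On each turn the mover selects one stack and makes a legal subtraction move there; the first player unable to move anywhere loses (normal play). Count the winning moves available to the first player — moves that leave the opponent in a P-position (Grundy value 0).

All stacks use S = {2, 3, 4, 7}:
n :  0  1  2  3  4  5  6  7  8  9 10 11 12 13 14 15 16 17 18 19 20 21
G :  0  0  1  1  2  2  0  3  1  4  2  0  0  1  1  2  2  0  3  1  4  2
Stack A: G(10) = 2.
Stack B: G(21) = 2.
Stack C: G(12) = 0.
Combined Grundy value = 2 ⊕ 2 ⊕ 0 = 0.
A winning move leaves total XOR = 0, i.e. changes one component's Grundy value g to g ⊕ X where X is the current total.
Stack A: target g' = 2⊕0 = 2, but every legal move changes the Grundy value (mex property), so 0 moves.
Stack B: target g' = 2⊕0 = 2, but every legal move changes the Grundy value (mex property), so 0 moves.
Stack C: target g' = 0⊕0 = 0, but every legal move changes the Grundy value (mex property), so 0 moves.

0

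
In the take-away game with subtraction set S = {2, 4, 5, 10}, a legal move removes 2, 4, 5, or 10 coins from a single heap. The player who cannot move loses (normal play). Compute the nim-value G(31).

G(0) = 0
G(1) = mex{} = 0
G(2) = mex{0} = 1
G(3) = mex{0} = 1
G(4) = mex{1,0} = 2
G(5) = mex{1,0,0} = 2
G(6) = mex{2,1,0} = 3
G(7) = mex{2,1,1} = 0
G(8) = mex{3,2,1} = 0
G(9) = mex{0,2,2} = 1
G(10) = mex{0,3,2,0} = 1
G(11) = mex{1,0,3,0} = 2
G(12) = mex{1,0,0,1} = 2
G(13) = mex{2,1,0,1} = 3
G(14) = mex{2,1,1,2} = 0
G(15) = mex{3,2,1,2} = 0
G(16) = mex{0,2,2,3} = 1
G(17) = mex{0,3,2,0} = 1
G(18) = mex{1,0,3,0} = 2
G(19) = mex{1,0,0,1} = 2
G(20) = mex{2,1,0,1} = 3
G(21) = mex{2,1,1,2} = 0
G(22) = mex{3,2,1,2} = 0
G(23) = mex{0,2,2,3} = 1
G(24) = mex{0,3,2,0} = 1
G(25) = mex{1,0,3,0} = 2
G(26) = mex{1,0,0,1} = 2
G(27) = mex{2,1,0,1} = 3
G(28) = mex{2,1,1,2} = 0
G(29) = mex{3,2,1,2} = 0
G(30) = mex{0,2,2,3} = 1
G(31) = mex{0,3,2,0} = 1

1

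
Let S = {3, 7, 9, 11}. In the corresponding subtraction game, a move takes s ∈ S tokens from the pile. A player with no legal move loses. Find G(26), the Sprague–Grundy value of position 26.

G(0) = 0
G(1) = mex{} = 0
G(2) = mex{} = 0
G(3) = mex{0} = 1
G(4) = mex{0} = 1
G(5) = mex{0} = 1
G(6) = mex{1} = 0
G(7) = mex{1,0} = 2
G(8) = mex{1,0} = 2
G(9) = mex{0,0,0} = 1
G(10) = mex{2,1,0} = 3
G(11) = mex{2,1,0,0} = 3
G(12) = mex{1,1,1,0} = 2
G(13) = mex{3,0,1,0} = 2
G(14) = mex{3,2,1,1} = 0
G(15) = mex{2,2,0,1} = 3
G(16) = mex{2,1,2,1} = 0
G(17) = mex{0,3,2,0} = 1
G(18) = mex{3,3,1,2} = 0
G(19) = mex{0,2,3,2} = 1
G(20) = mex{1,2,3,1} = 0
G(21) = mex{0,0,2,3} = 1
G(22) = mex{1,3,2,3} = 0
G(23) = mex{0,0,0,2} = 1
G(24) = mex{1,1,3,2} = 0
G(25) = mex{0,0,0,0} = 1
G(26) = mex{1,1,1,3} = 0

0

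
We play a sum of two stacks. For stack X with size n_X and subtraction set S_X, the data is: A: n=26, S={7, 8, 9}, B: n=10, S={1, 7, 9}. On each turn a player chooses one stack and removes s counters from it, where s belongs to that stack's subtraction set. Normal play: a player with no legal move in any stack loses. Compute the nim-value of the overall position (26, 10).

Stack A, S = {7, 8, 9}:
n :  0  1  2  3  4  5  6  7  8  9 10 11 12 13 14 15 16 17 18 19 20 21 22 23 24 25 26
G :  0  0  0  0  0  0  0  1  1  1  1  1  1  1  2  2  0  0  0  0  0  0  0  1  1  1  1
G_A(26) = 1.
Stack B, S = {1, 7, 9}:
G(0) = 0
G(1) = mex{0} = 1
G(2) = mex{1} = 0
G(3) = mex{0} = 1
G(4) = mex{1} = 0
G(5) = mex{0} = 1
G(6) = mex{1} = 0
G(7) = mex{0,0} = 1
G(8) = mex{1,1} = 0
G(9) = mex{0,0,0} = 1
G(10) = mex{1,1,1} = 0
G_B(10) = 0.
Combined Grundy value = 1 ⊕ 0 = 1.

1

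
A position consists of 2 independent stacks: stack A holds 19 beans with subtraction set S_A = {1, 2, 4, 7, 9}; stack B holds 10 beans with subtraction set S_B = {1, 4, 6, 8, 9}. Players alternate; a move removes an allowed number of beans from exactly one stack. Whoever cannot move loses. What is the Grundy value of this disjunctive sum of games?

Stack A, S = {1, 2, 4, 7, 9}:
n :  0  1  2  3  4  5  6  7  8  9 10 11 12 13 14 15 16 17 18 19
G :  0  1  2  0  1  2  0  1  2  3  4  0  1  2  0  1  2  0  1  2
G_A(19) = 2.
Stack B, S = {1, 4, 6, 8, 9}:
G(0) = 0
G(1) = mex{0} = 1
G(2) = mex{1} = 0
G(3) = mex{0} = 1
G(4) = mex{1,0} = 2
G(5) = mex{2,1} = 0
G(6) = mex{0,0,0} = 1
G(7) = mex{1,1,1} = 0
G(8) = mex{0,2,0,0} = 1
G(9) = mex{1,0,1,1,0} = 2
G(10) = mex{2,1,2,0,1} = 3
G_B(10) = 3.
Combined Grundy value = 2 ⊕ 3 = 1.

1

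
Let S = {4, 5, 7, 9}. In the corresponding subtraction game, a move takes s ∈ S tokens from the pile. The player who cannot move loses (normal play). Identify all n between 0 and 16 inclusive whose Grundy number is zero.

G(0) = 0
G(1) = mex{} = 0
G(2) = mex{} = 0
G(3) = mex{} = 0
G(4) = mex{0} = 1
G(5) = mex{0,0} = 1
G(6) = mex{0,0} = 1
G(7) = mex{0,0,0} = 1
G(8) = mex{1,0,0} = 2
G(9) = mex{1,1,0,0} = 2
G(10) = mex{1,1,0,0} = 2
G(11) = mex{1,1,1,0} = 2
G(12) = mex{2,1,1,0} = 3
G(13) = mex{2,2,1,1} = 0
G(14) = mex{2,2,1,1} = 0
G(15) = mex{2,2,2,1} = 0
G(16) = mex{3,2,2,1} = 0
P-positions are exactly the n with G(n) = 0.

0, 1, 2, 3, 13, 14, 15, 16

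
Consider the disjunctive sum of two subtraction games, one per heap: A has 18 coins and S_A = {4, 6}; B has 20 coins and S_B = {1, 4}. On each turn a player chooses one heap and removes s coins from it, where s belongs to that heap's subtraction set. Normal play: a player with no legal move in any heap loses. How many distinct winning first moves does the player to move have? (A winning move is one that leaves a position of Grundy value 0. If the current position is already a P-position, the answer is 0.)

Heap A, S = {4, 6}:
n :  0  1  2  3  4  5  6  7  8  9 10 11 12 13 14 15 16 17 18
G :  0  0  0  0  1  1  1  1  2  2  0  0  0  0  1  1  1  1  2
G_A(18) = 2.
Heap B, S = {1, 4}:
G(0) = 0
G(1) = mex{0} = 1
G(2) = mex{1} = 0
G(3) = mex{0} = 1
G(4) = mex{1,0} = 2
G(5) = mex{2,1} = 0
G(6) = mex{0,0} = 1
G(7) = mex{1,1} = 0
G(8) = mex{0,2} = 1
G(9) = mex{1,0} = 2
G(10) = mex{2,1} = 0
G(11) = mex{0,0} = 1
G(12) = mex{1,1} = 0
G(13) = mex{0,2} = 1
G(14) = mex{1,0} = 2
G(15) = mex{2,1} = 0
G(16) = mex{0,0} = 1
G(17) = mex{1,1} = 0
G(18) = mex{0,2} = 1
G(19) = mex{1,0} = 2
G(20) = mex{2,1} = 0
G_B(20) = 0.
Combined Grundy value = 2 ⊕ 0 = 2.
A winning move leaves total XOR = 0, i.e. changes one component's Grundy value g to g ⊕ X where X is the current total.
Heap A: need g' = 2⊕2 = 0. Options: 18−4→G=1, 18−6→G=0. Hits: 1.
Heap B: need g' = 0⊕2 = 2. Options: 20−1→G=2, 20−4→G=1. Hits: 1.

2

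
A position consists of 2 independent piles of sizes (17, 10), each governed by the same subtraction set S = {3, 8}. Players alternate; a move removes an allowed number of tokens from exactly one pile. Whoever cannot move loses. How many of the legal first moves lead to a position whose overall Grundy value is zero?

All piles use S = {3, 8}:
n :  0  1  2  3  4  5  6  7  8  9 10 11 12 13 14 15 16 17
G :  0  0  0  1  1  1  0  0  2  1  1  0  0  0  1  1  1  0
Pile A: G(17) = 0.
Pile B: G(10) = 1.
Combined Grundy value = 0 ⊕ 1 = 1.
A winning move leaves total XOR = 0, i.e. changes one component's Grundy value g to g ⊕ X where X is the current total.
Pile A: need g' = 0⊕1 = 1. Options: 17−3→G=1, 17−8→G=1. Hits: 2.
Pile B: need g' = 1⊕1 = 0. Options: 10−3→G=0, 10−8→G=0. Hits: 2.

4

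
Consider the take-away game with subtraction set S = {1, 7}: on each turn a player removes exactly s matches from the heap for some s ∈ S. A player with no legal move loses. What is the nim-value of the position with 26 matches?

n :  0  1  2  3  4  5  6  7  8  9 10 11 12 13 14 15 16 17 18 19 20 21 22 23 24 25 26
G :  0  1  0  1  0  1  0  1  0  1  0  1  0  1  0  1  0  1  0  1  0  1  0  1  0  1  0

0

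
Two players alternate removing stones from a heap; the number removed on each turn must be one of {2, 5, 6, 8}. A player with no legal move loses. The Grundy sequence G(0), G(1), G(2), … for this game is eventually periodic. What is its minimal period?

G(0) = 0
G(1) = mex{} = 0
G(2) = mex{0} = 1
G(3) = mex{0} = 1
G(4) = mex{1} = 0
G(5) = mex{1,0} = 2
G(6) = mex{0,0,0} = 1
G(7) = mex{2,1,0} = 3
G(8) = mex{1,1,1,0} = 2
G(9) = mex{3,0,1,0} = 2
G(10) = mex{2,2,0,1} = 3
G(11) = mex{2,1,2,1} = 0
G(12) = mex{3,3,1,0} = 2
G(13) = mex{0,2,3,2} = 1
G(14) = mex{2,2,2,1} = 0
G(15) = mex{1,3,2,3} = 0
G(16) = mex{0,0,3,2} = 1
G(17) = mex{0,2,0,2} = 1
G(18) = mex{1,1,2,3} = 0
G(19) = mex{1,0,1,0} = 2
G(20) = mex{0,0,0,2} = 1
G(21) = mex{2,1,0,1} = 3
G(22) = mex{1,1,1,0} = 2
G(23) = mex{3,0,1,0} = 2
G(24) = mex{2,2,0,1} = 3
G(25) = mex{2,1,2,1} = 0
G(26) = mex{3,3,1,0} = 2
G(27) = mex{0,2,3,2} = 1
G(28) = mex{2,2,2,1} = 0
G(29) = mex{1,3,2,3} = 0
G(n+14) = G(n) holds for n = 0,…,7 (a full window of length max(S) = 8), so the sequence is purely periodic with period 14.

14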